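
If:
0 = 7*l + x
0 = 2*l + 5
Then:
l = -5/2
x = 35/2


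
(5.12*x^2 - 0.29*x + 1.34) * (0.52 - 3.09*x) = -15.8208*x^3 + 3.5585*x^2 - 4.2914*x + 0.6968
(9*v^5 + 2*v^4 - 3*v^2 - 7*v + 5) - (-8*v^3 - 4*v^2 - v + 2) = 9*v^5 + 2*v^4 + 8*v^3 + v^2 - 6*v + 3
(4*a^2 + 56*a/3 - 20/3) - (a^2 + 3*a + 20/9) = 3*a^2 + 47*a/3 - 80/9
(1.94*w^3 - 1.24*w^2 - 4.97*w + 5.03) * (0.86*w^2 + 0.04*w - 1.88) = 1.6684*w^5 - 0.9888*w^4 - 7.971*w^3 + 6.4582*w^2 + 9.5448*w - 9.4564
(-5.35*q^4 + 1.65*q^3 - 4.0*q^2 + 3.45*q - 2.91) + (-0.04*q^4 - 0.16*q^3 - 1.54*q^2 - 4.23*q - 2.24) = -5.39*q^4 + 1.49*q^3 - 5.54*q^2 - 0.78*q - 5.15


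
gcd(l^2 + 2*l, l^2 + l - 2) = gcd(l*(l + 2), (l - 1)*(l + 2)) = l + 2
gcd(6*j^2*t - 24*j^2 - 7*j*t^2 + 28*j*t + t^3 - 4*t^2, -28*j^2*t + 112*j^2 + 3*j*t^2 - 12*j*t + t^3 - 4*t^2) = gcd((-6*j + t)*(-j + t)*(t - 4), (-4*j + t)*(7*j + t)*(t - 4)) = t - 4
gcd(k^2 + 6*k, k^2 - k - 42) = k + 6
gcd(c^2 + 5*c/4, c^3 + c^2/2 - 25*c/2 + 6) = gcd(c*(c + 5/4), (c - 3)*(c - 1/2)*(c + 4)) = 1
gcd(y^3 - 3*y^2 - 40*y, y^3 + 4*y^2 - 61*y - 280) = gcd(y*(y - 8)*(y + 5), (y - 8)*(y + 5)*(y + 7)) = y^2 - 3*y - 40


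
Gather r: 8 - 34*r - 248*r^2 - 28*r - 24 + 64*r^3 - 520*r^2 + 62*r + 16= 64*r^3 - 768*r^2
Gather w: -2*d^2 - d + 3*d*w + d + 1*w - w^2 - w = -2*d^2 + 3*d*w - w^2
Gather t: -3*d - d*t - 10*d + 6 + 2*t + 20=-13*d + t*(2 - d) + 26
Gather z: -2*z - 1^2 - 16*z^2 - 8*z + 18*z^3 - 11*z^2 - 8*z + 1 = 18*z^3 - 27*z^2 - 18*z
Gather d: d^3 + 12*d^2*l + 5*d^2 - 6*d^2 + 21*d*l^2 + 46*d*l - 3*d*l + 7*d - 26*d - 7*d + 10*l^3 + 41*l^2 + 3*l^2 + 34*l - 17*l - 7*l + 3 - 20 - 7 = d^3 + d^2*(12*l - 1) + d*(21*l^2 + 43*l - 26) + 10*l^3 + 44*l^2 + 10*l - 24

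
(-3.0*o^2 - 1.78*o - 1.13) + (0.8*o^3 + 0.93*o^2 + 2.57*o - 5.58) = 0.8*o^3 - 2.07*o^2 + 0.79*o - 6.71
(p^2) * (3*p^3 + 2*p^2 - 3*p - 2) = 3*p^5 + 2*p^4 - 3*p^3 - 2*p^2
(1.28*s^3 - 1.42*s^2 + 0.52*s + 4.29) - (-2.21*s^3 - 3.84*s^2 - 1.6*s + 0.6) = 3.49*s^3 + 2.42*s^2 + 2.12*s + 3.69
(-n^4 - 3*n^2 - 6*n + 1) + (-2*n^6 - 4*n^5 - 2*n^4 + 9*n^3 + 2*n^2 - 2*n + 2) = -2*n^6 - 4*n^5 - 3*n^4 + 9*n^3 - n^2 - 8*n + 3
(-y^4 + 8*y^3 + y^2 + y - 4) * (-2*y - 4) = 2*y^5 - 12*y^4 - 34*y^3 - 6*y^2 + 4*y + 16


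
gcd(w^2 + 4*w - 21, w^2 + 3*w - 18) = w - 3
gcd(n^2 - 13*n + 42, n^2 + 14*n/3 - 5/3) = 1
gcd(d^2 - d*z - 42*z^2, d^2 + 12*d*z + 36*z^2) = d + 6*z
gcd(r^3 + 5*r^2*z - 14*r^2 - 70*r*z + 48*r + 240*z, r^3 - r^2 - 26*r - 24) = r - 6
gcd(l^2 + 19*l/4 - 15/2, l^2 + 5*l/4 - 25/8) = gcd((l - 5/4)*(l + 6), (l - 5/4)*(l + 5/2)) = l - 5/4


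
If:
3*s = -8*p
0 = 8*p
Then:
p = 0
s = 0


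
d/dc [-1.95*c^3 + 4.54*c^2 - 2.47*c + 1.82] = -5.85*c^2 + 9.08*c - 2.47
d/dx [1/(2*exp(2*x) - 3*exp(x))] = (3 - 4*exp(x))*exp(-x)/(2*exp(x) - 3)^2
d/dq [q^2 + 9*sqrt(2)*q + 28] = 2*q + 9*sqrt(2)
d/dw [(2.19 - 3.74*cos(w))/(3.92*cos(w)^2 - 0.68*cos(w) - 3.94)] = (-14.6608*cos(w)^2 + 17.1696*cos(w) - 16.2248)*sin(w)/(15.3664*cos(w)^4 - 5.3312*cos(w)^3 - 30.4272*cos(w)^2 + 5.3584*cos(w) + 15.5236)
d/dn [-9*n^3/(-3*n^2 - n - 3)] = 9*n^2*(9*n^2 - n*(6*n + 1) + 3*n + 9)/(3*n^2 + n + 3)^2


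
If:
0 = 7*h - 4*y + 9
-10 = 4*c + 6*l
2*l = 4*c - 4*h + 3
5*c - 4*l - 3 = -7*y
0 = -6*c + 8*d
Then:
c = -207/128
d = -621/512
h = -55/96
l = -113/192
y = 479/384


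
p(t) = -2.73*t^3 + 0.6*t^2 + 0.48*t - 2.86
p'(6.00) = -287.16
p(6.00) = -568.06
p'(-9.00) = -673.71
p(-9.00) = 2031.59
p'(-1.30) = -14.92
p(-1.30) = 3.53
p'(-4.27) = -153.97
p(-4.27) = 218.57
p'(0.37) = -0.20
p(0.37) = -2.74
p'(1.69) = -20.88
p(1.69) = -13.51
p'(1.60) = -18.57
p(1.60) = -11.74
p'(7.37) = -435.53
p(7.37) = -1059.59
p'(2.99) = -69.15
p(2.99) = -69.04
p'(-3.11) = -82.47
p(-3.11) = 83.57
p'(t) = -8.19*t^2 + 1.2*t + 0.48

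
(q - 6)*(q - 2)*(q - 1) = q^3 - 9*q^2 + 20*q - 12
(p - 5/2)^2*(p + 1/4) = p^3 - 19*p^2/4 + 5*p + 25/16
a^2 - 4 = (a - 2)*(a + 2)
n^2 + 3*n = n*(n + 3)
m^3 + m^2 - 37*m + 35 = (m - 5)*(m - 1)*(m + 7)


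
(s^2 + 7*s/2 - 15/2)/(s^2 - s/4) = 2*(2*s^2 + 7*s - 15)/(s*(4*s - 1))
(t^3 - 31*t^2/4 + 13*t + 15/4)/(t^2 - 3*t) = t - 19/4 - 5/(4*t)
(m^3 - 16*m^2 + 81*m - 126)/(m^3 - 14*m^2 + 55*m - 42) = (m - 3)/(m - 1)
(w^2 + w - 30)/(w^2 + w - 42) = (w^2 + w - 30)/(w^2 + w - 42)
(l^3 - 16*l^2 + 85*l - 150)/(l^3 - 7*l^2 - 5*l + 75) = (l - 6)/(l + 3)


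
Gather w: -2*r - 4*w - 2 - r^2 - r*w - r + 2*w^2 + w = -r^2 - 3*r + 2*w^2 + w*(-r - 3) - 2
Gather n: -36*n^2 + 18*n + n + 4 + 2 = -36*n^2 + 19*n + 6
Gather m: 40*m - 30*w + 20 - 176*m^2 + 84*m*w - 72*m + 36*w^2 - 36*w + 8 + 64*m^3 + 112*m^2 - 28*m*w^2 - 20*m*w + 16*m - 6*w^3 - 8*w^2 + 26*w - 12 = 64*m^3 - 64*m^2 + m*(-28*w^2 + 64*w - 16) - 6*w^3 + 28*w^2 - 40*w + 16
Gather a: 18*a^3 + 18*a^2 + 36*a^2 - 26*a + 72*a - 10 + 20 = 18*a^3 + 54*a^2 + 46*a + 10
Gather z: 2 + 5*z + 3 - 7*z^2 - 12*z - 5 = -7*z^2 - 7*z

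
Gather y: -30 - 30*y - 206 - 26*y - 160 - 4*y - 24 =-60*y - 420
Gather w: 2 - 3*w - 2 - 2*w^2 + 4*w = -2*w^2 + w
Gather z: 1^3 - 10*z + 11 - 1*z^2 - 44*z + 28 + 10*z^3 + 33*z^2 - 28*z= 10*z^3 + 32*z^2 - 82*z + 40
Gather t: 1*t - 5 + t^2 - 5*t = t^2 - 4*t - 5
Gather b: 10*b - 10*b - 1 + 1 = 0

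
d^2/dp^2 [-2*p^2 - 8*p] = -4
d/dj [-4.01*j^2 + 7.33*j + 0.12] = 7.33 - 8.02*j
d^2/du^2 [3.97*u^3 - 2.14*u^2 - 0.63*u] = 23.82*u - 4.28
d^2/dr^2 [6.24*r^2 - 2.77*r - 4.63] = 12.4800000000000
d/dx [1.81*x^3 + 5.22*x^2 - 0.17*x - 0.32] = 5.43*x^2 + 10.44*x - 0.17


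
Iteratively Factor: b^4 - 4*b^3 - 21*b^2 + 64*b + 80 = (b + 1)*(b^3 - 5*b^2 - 16*b + 80) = (b + 1)*(b + 4)*(b^2 - 9*b + 20) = (b - 4)*(b + 1)*(b + 4)*(b - 5)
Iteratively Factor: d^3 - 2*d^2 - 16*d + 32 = (d - 4)*(d^2 + 2*d - 8) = (d - 4)*(d + 4)*(d - 2)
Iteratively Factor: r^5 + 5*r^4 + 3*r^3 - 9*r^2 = (r)*(r^4 + 5*r^3 + 3*r^2 - 9*r) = r*(r + 3)*(r^3 + 2*r^2 - 3*r) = r*(r - 1)*(r + 3)*(r^2 + 3*r) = r*(r - 1)*(r + 3)^2*(r)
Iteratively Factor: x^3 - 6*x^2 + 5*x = (x)*(x^2 - 6*x + 5) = x*(x - 1)*(x - 5)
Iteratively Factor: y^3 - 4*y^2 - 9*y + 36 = (y - 3)*(y^2 - y - 12) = (y - 3)*(y + 3)*(y - 4)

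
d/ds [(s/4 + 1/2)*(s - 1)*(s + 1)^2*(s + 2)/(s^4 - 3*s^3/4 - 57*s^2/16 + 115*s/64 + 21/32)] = 16*(64*s^8 - 96*s^7 - 1372*s^6 - 1692*s^5 + 1827*s^4 + 2706*s^3 - 1633*s^2 - 1908*s + 124)/(4096*s^8 - 6144*s^7 - 26880*s^6 + 36608*s^5 + 46320*s^4 - 56472*s^3 - 5927*s^2 + 9660*s + 1764)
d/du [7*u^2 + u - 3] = 14*u + 1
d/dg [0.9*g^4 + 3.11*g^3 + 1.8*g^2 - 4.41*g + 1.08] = 3.6*g^3 + 9.33*g^2 + 3.6*g - 4.41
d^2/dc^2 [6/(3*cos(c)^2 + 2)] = 36*(6*sin(c)^4 + sin(c)^2 - 5)/(3*sin(c)^2 - 5)^3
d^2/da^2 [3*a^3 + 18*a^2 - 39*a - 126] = 18*a + 36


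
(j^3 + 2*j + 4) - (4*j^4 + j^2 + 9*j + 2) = -4*j^4 + j^3 - j^2 - 7*j + 2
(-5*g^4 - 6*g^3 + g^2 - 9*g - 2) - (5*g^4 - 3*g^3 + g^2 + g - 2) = -10*g^4 - 3*g^3 - 10*g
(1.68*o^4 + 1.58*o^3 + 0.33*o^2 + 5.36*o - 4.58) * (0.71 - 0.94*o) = -1.5792*o^5 - 0.2924*o^4 + 0.8116*o^3 - 4.8041*o^2 + 8.1108*o - 3.2518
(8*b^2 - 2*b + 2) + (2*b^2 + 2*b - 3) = 10*b^2 - 1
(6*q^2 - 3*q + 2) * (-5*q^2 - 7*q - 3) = -30*q^4 - 27*q^3 - 7*q^2 - 5*q - 6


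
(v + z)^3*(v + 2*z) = v^4 + 5*v^3*z + 9*v^2*z^2 + 7*v*z^3 + 2*z^4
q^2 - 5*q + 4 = (q - 4)*(q - 1)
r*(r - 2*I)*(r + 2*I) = r^3 + 4*r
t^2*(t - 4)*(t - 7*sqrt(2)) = t^4 - 7*sqrt(2)*t^3 - 4*t^3 + 28*sqrt(2)*t^2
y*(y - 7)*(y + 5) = y^3 - 2*y^2 - 35*y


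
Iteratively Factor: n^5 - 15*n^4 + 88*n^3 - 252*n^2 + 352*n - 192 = (n - 4)*(n^4 - 11*n^3 + 44*n^2 - 76*n + 48) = (n - 4)*(n - 2)*(n^3 - 9*n^2 + 26*n - 24) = (n - 4)^2*(n - 2)*(n^2 - 5*n + 6) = (n - 4)^2*(n - 2)^2*(n - 3)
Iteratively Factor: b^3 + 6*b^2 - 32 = (b + 4)*(b^2 + 2*b - 8) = (b - 2)*(b + 4)*(b + 4)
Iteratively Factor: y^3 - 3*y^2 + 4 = (y - 2)*(y^2 - y - 2) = (y - 2)*(y + 1)*(y - 2)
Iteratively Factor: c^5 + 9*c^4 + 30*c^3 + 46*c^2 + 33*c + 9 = (c + 1)*(c^4 + 8*c^3 + 22*c^2 + 24*c + 9) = (c + 1)^2*(c^3 + 7*c^2 + 15*c + 9) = (c + 1)^3*(c^2 + 6*c + 9) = (c + 1)^3*(c + 3)*(c + 3)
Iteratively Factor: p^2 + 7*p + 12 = (p + 3)*(p + 4)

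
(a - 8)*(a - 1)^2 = a^3 - 10*a^2 + 17*a - 8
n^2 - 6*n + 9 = (n - 3)^2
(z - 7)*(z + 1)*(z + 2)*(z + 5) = z^4 + z^3 - 39*z^2 - 109*z - 70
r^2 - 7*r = r*(r - 7)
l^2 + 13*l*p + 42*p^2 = (l + 6*p)*(l + 7*p)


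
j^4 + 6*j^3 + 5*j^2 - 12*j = j*(j - 1)*(j + 3)*(j + 4)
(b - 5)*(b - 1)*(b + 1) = b^3 - 5*b^2 - b + 5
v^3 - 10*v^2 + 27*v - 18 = (v - 6)*(v - 3)*(v - 1)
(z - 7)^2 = z^2 - 14*z + 49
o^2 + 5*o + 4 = (o + 1)*(o + 4)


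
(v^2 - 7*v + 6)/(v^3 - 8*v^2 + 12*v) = (v - 1)/(v*(v - 2))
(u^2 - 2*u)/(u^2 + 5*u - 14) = u/(u + 7)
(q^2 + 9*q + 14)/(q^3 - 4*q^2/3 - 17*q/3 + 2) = 3*(q + 7)/(3*q^2 - 10*q + 3)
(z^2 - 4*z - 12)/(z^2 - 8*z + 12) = (z + 2)/(z - 2)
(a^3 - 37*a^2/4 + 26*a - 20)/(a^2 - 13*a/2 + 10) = (4*a^2 - 21*a + 20)/(2*(2*a - 5))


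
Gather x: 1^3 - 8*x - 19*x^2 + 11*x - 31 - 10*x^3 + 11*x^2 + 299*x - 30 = -10*x^3 - 8*x^2 + 302*x - 60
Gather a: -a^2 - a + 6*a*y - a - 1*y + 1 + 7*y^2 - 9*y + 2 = -a^2 + a*(6*y - 2) + 7*y^2 - 10*y + 3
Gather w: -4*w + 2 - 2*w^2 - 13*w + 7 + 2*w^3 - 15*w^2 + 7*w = 2*w^3 - 17*w^2 - 10*w + 9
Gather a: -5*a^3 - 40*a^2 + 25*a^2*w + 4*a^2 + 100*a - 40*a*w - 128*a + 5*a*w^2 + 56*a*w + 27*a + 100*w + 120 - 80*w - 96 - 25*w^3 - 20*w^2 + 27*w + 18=-5*a^3 + a^2*(25*w - 36) + a*(5*w^2 + 16*w - 1) - 25*w^3 - 20*w^2 + 47*w + 42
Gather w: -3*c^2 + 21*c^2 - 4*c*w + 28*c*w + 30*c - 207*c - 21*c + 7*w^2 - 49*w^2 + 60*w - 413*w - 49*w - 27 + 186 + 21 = 18*c^2 - 198*c - 42*w^2 + w*(24*c - 402) + 180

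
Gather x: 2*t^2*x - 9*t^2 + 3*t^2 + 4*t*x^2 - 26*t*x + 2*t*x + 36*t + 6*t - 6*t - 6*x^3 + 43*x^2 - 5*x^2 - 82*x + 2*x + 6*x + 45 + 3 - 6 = -6*t^2 + 36*t - 6*x^3 + x^2*(4*t + 38) + x*(2*t^2 - 24*t - 74) + 42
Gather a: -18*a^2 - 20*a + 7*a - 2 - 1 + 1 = -18*a^2 - 13*a - 2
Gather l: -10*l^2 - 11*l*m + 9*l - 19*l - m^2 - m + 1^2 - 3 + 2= -10*l^2 + l*(-11*m - 10) - m^2 - m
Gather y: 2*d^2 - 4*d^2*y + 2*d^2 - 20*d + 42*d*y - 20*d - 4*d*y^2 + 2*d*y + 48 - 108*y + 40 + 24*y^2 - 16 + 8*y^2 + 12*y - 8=4*d^2 - 40*d + y^2*(32 - 4*d) + y*(-4*d^2 + 44*d - 96) + 64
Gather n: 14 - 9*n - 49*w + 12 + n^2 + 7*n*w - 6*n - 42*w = n^2 + n*(7*w - 15) - 91*w + 26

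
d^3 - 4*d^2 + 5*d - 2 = (d - 2)*(d - 1)^2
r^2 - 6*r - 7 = (r - 7)*(r + 1)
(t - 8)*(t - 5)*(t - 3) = t^3 - 16*t^2 + 79*t - 120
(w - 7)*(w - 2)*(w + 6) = w^3 - 3*w^2 - 40*w + 84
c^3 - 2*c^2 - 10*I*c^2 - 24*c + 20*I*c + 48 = (c - 2)*(c - 6*I)*(c - 4*I)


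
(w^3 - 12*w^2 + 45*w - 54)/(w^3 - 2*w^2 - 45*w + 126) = (w - 3)/(w + 7)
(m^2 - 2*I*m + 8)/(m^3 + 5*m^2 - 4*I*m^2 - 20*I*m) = (m + 2*I)/(m*(m + 5))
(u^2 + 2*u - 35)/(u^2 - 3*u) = (u^2 + 2*u - 35)/(u*(u - 3))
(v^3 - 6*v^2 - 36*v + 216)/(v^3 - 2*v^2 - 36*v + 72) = (v - 6)/(v - 2)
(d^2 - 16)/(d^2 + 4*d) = (d - 4)/d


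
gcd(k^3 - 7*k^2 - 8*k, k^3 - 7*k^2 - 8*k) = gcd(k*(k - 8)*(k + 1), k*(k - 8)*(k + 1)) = k^3 - 7*k^2 - 8*k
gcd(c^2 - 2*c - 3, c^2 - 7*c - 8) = c + 1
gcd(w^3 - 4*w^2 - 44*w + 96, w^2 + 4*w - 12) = w^2 + 4*w - 12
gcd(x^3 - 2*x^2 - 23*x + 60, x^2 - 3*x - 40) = x + 5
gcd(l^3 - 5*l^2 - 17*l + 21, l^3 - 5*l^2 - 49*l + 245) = l - 7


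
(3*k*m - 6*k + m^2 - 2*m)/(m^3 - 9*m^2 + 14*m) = (3*k + m)/(m*(m - 7))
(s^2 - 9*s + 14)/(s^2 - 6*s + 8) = (s - 7)/(s - 4)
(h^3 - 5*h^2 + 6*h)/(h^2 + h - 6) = h*(h - 3)/(h + 3)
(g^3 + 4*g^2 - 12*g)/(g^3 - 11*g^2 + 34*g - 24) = g*(g^2 + 4*g - 12)/(g^3 - 11*g^2 + 34*g - 24)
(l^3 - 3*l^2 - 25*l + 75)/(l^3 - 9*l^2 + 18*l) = (l^2 - 25)/(l*(l - 6))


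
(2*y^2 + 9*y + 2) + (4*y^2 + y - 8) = 6*y^2 + 10*y - 6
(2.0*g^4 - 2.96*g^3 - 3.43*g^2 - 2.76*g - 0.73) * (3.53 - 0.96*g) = -1.92*g^5 + 9.9016*g^4 - 7.156*g^3 - 9.4583*g^2 - 9.042*g - 2.5769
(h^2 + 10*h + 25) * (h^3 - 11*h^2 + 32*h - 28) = h^5 - h^4 - 53*h^3 + 17*h^2 + 520*h - 700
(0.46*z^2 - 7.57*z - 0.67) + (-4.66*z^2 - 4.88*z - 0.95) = -4.2*z^2 - 12.45*z - 1.62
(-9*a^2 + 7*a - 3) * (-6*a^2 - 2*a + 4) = 54*a^4 - 24*a^3 - 32*a^2 + 34*a - 12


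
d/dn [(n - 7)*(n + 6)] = 2*n - 1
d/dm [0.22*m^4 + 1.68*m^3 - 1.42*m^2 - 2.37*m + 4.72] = 0.88*m^3 + 5.04*m^2 - 2.84*m - 2.37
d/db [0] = 0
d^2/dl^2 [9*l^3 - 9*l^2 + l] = 54*l - 18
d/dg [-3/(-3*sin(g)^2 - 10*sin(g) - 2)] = -6*(3*sin(g) + 5)*cos(g)/(3*sin(g)^2 + 10*sin(g) + 2)^2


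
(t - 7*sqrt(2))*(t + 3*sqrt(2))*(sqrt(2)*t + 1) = sqrt(2)*t^3 - 7*t^2 - 46*sqrt(2)*t - 42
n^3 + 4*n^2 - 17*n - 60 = (n - 4)*(n + 3)*(n + 5)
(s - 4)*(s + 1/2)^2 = s^3 - 3*s^2 - 15*s/4 - 1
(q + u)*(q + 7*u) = q^2 + 8*q*u + 7*u^2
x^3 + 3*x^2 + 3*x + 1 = (x + 1)^3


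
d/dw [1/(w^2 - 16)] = -2*w/(w^2 - 16)^2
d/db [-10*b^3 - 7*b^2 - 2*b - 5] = -30*b^2 - 14*b - 2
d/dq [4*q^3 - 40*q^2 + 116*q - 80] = 12*q^2 - 80*q + 116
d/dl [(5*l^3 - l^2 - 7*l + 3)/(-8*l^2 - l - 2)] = (-40*l^4 - 10*l^3 - 85*l^2 + 52*l + 17)/(64*l^4 + 16*l^3 + 33*l^2 + 4*l + 4)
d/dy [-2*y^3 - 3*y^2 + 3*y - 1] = -6*y^2 - 6*y + 3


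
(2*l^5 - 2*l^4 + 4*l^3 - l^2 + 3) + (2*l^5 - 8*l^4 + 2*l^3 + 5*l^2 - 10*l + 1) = 4*l^5 - 10*l^4 + 6*l^3 + 4*l^2 - 10*l + 4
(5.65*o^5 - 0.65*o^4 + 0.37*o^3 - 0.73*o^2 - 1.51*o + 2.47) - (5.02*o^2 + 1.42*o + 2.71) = 5.65*o^5 - 0.65*o^4 + 0.37*o^3 - 5.75*o^2 - 2.93*o - 0.24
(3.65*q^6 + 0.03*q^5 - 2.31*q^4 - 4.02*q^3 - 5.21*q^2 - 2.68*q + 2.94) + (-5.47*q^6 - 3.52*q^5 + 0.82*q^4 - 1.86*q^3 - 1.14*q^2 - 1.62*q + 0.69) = -1.82*q^6 - 3.49*q^5 - 1.49*q^4 - 5.88*q^3 - 6.35*q^2 - 4.3*q + 3.63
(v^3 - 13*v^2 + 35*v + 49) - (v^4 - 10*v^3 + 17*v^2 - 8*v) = -v^4 + 11*v^3 - 30*v^2 + 43*v + 49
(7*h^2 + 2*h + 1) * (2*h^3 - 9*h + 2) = 14*h^5 + 4*h^4 - 61*h^3 - 4*h^2 - 5*h + 2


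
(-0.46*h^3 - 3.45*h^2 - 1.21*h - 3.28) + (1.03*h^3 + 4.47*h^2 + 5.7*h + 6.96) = 0.57*h^3 + 1.02*h^2 + 4.49*h + 3.68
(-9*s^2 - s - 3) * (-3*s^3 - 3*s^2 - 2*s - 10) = 27*s^5 + 30*s^4 + 30*s^3 + 101*s^2 + 16*s + 30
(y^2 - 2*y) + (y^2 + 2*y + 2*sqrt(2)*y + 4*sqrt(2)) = 2*y^2 + 2*sqrt(2)*y + 4*sqrt(2)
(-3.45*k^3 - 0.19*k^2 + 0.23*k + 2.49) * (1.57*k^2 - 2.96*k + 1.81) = -5.4165*k^5 + 9.9137*k^4 - 5.321*k^3 + 2.8846*k^2 - 6.9541*k + 4.5069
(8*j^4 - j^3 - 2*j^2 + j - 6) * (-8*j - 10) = -64*j^5 - 72*j^4 + 26*j^3 + 12*j^2 + 38*j + 60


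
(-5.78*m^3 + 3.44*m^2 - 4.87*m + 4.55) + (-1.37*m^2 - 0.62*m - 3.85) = -5.78*m^3 + 2.07*m^2 - 5.49*m + 0.7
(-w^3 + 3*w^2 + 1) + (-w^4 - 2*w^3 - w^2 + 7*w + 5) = -w^4 - 3*w^3 + 2*w^2 + 7*w + 6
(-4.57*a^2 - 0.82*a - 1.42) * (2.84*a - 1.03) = -12.9788*a^3 + 2.3783*a^2 - 3.1882*a + 1.4626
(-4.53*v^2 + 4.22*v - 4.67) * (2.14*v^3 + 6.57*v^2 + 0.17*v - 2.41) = -9.6942*v^5 - 20.7313*v^4 + 16.9615*v^3 - 19.0472*v^2 - 10.9641*v + 11.2547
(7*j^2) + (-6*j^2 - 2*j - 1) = j^2 - 2*j - 1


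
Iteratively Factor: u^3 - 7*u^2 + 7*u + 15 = (u - 3)*(u^2 - 4*u - 5) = (u - 3)*(u + 1)*(u - 5)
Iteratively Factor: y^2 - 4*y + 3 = (y - 1)*(y - 3)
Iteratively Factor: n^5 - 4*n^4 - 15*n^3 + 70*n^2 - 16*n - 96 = (n + 4)*(n^4 - 8*n^3 + 17*n^2 + 2*n - 24) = (n + 1)*(n + 4)*(n^3 - 9*n^2 + 26*n - 24) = (n - 4)*(n + 1)*(n + 4)*(n^2 - 5*n + 6) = (n - 4)*(n - 2)*(n + 1)*(n + 4)*(n - 3)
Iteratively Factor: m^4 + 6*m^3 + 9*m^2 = (m + 3)*(m^3 + 3*m^2) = m*(m + 3)*(m^2 + 3*m) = m*(m + 3)^2*(m)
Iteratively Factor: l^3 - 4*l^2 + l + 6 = (l + 1)*(l^2 - 5*l + 6) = (l - 2)*(l + 1)*(l - 3)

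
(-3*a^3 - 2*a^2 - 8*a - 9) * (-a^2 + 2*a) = 3*a^5 - 4*a^4 + 4*a^3 - 7*a^2 - 18*a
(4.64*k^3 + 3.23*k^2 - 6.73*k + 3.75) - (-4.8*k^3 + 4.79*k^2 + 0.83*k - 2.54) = 9.44*k^3 - 1.56*k^2 - 7.56*k + 6.29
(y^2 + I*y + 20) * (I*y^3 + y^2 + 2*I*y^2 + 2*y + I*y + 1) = I*y^5 + 2*I*y^4 + 22*I*y^3 + 20*y^2 + 42*I*y^2 + 40*y + 21*I*y + 20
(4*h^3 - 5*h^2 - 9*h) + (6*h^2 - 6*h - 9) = 4*h^3 + h^2 - 15*h - 9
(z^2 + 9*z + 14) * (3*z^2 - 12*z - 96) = 3*z^4 + 15*z^3 - 162*z^2 - 1032*z - 1344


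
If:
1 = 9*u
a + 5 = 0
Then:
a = -5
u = 1/9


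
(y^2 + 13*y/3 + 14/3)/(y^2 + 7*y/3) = (y + 2)/y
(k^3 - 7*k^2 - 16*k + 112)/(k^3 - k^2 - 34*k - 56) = (k - 4)/(k + 2)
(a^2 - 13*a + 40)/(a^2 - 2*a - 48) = (a - 5)/(a + 6)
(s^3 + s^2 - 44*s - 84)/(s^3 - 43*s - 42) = (s + 2)/(s + 1)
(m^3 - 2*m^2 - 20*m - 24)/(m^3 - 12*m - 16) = (m - 6)/(m - 4)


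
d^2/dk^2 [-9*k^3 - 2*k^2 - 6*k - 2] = -54*k - 4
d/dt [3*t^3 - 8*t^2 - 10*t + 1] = 9*t^2 - 16*t - 10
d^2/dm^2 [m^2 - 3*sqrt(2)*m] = 2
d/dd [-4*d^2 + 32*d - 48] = 32 - 8*d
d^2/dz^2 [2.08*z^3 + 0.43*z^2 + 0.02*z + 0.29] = 12.48*z + 0.86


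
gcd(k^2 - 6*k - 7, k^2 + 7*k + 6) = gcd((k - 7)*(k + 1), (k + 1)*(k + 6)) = k + 1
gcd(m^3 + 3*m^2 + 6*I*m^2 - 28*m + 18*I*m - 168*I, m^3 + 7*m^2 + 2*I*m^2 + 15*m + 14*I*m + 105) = m + 7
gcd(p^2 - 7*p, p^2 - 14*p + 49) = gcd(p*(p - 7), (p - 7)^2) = p - 7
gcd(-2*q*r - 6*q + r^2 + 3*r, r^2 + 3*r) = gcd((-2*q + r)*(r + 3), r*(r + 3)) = r + 3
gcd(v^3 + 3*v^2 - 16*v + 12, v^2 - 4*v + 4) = v - 2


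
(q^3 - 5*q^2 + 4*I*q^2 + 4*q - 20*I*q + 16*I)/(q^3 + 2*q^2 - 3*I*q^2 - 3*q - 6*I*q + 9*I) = (q^2 + 4*q*(-1 + I) - 16*I)/(q^2 + 3*q*(1 - I) - 9*I)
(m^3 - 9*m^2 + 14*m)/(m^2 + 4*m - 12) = m*(m - 7)/(m + 6)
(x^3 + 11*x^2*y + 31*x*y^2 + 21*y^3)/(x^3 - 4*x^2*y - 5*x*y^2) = (x^2 + 10*x*y + 21*y^2)/(x*(x - 5*y))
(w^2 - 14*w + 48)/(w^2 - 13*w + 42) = (w - 8)/(w - 7)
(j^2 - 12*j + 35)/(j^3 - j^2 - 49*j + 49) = (j - 5)/(j^2 + 6*j - 7)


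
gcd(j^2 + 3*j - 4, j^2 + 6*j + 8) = j + 4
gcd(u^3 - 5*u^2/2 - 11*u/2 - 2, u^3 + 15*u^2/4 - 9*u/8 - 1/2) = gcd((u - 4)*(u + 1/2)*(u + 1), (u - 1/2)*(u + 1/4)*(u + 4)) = 1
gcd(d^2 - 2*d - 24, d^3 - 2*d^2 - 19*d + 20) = d + 4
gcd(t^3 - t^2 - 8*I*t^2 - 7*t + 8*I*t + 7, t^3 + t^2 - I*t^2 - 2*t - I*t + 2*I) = t^2 + t*(-1 - I) + I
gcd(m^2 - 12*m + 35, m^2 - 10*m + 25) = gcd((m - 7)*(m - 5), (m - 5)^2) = m - 5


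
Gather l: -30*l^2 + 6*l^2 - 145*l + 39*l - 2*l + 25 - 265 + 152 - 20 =-24*l^2 - 108*l - 108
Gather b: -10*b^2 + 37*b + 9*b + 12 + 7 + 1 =-10*b^2 + 46*b + 20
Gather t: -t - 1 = -t - 1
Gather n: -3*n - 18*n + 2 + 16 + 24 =42 - 21*n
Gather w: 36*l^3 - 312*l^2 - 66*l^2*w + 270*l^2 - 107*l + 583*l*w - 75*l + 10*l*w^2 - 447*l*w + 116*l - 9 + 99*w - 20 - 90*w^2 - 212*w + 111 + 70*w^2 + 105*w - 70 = 36*l^3 - 42*l^2 - 66*l + w^2*(10*l - 20) + w*(-66*l^2 + 136*l - 8) + 12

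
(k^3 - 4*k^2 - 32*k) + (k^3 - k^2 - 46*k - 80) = 2*k^3 - 5*k^2 - 78*k - 80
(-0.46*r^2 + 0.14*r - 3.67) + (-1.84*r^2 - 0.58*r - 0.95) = -2.3*r^2 - 0.44*r - 4.62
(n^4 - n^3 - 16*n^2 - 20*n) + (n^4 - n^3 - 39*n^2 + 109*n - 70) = 2*n^4 - 2*n^3 - 55*n^2 + 89*n - 70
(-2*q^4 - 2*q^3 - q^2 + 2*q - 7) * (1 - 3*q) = 6*q^5 + 4*q^4 + q^3 - 7*q^2 + 23*q - 7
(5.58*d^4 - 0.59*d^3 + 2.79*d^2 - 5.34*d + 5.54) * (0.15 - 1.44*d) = -8.0352*d^5 + 1.6866*d^4 - 4.1061*d^3 + 8.1081*d^2 - 8.7786*d + 0.831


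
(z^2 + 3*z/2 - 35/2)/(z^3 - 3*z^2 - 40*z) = (z - 7/2)/(z*(z - 8))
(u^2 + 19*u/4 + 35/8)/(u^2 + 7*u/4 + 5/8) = (2*u + 7)/(2*u + 1)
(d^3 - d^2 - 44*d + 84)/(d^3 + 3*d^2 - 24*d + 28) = (d - 6)/(d - 2)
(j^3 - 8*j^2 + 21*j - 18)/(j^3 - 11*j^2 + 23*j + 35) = (j^3 - 8*j^2 + 21*j - 18)/(j^3 - 11*j^2 + 23*j + 35)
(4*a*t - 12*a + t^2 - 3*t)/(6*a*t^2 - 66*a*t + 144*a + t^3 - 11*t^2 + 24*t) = (4*a + t)/(6*a*t - 48*a + t^2 - 8*t)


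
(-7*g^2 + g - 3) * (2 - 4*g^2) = 28*g^4 - 4*g^3 - 2*g^2 + 2*g - 6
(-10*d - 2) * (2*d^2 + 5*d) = -20*d^3 - 54*d^2 - 10*d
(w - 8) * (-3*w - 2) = -3*w^2 + 22*w + 16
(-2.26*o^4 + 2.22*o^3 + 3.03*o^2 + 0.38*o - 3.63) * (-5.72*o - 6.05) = 12.9272*o^5 + 0.974599999999997*o^4 - 30.7626*o^3 - 20.5051*o^2 + 18.4646*o + 21.9615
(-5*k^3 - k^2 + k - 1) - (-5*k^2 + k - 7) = -5*k^3 + 4*k^2 + 6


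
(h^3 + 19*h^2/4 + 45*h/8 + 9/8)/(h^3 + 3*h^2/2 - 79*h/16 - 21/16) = 2*(2*h + 3)/(4*h - 7)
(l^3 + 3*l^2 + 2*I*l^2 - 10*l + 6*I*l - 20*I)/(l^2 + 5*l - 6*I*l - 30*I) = (l^2 + 2*l*(-1 + I) - 4*I)/(l - 6*I)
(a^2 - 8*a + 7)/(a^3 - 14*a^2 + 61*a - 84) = (a - 1)/(a^2 - 7*a + 12)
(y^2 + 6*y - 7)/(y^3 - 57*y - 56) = (y - 1)/(y^2 - 7*y - 8)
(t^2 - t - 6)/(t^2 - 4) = (t - 3)/(t - 2)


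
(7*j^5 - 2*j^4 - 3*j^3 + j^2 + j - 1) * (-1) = -7*j^5 + 2*j^4 + 3*j^3 - j^2 - j + 1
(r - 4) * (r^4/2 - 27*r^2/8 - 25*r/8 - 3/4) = r^5/2 - 2*r^4 - 27*r^3/8 + 83*r^2/8 + 47*r/4 + 3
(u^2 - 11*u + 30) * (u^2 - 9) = u^4 - 11*u^3 + 21*u^2 + 99*u - 270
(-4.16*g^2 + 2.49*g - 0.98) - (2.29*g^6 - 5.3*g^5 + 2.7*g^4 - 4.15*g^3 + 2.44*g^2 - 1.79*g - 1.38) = -2.29*g^6 + 5.3*g^5 - 2.7*g^4 + 4.15*g^3 - 6.6*g^2 + 4.28*g + 0.4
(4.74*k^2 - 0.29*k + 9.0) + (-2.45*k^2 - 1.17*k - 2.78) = 2.29*k^2 - 1.46*k + 6.22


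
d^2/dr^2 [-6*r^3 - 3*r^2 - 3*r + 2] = -36*r - 6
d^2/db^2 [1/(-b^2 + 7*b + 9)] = 2*(-b^2 + 7*b + (2*b - 7)^2 + 9)/(-b^2 + 7*b + 9)^3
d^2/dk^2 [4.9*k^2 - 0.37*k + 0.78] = 9.80000000000000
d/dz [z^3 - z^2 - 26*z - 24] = 3*z^2 - 2*z - 26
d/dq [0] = 0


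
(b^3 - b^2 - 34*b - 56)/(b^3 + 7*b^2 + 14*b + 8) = (b - 7)/(b + 1)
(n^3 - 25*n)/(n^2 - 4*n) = (n^2 - 25)/(n - 4)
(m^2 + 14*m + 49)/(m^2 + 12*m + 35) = (m + 7)/(m + 5)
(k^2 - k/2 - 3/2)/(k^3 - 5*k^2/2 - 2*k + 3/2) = (2*k - 3)/(2*k^2 - 7*k + 3)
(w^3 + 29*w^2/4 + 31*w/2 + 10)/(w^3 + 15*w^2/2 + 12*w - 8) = (4*w^2 + 13*w + 10)/(2*(2*w^2 + 7*w - 4))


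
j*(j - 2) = j^2 - 2*j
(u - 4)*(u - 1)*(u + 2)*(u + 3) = u^4 - 15*u^2 - 10*u + 24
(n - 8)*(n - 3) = n^2 - 11*n + 24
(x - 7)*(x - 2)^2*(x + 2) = x^4 - 9*x^3 + 10*x^2 + 36*x - 56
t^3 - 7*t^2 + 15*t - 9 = (t - 3)^2*(t - 1)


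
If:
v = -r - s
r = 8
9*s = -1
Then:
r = 8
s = -1/9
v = -71/9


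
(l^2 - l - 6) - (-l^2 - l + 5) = 2*l^2 - 11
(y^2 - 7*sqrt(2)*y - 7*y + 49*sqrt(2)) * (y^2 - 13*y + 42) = y^4 - 20*y^3 - 7*sqrt(2)*y^3 + 133*y^2 + 140*sqrt(2)*y^2 - 931*sqrt(2)*y - 294*y + 2058*sqrt(2)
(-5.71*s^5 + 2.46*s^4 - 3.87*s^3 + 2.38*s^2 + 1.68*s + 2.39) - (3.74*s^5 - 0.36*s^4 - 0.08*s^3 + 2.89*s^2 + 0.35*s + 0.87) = -9.45*s^5 + 2.82*s^4 - 3.79*s^3 - 0.51*s^2 + 1.33*s + 1.52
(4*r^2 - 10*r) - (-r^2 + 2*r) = 5*r^2 - 12*r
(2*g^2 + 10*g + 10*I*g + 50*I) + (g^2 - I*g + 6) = 3*g^2 + 10*g + 9*I*g + 6 + 50*I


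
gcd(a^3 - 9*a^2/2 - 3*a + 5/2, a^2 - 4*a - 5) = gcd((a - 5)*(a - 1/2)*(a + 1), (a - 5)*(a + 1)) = a^2 - 4*a - 5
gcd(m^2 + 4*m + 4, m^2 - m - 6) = m + 2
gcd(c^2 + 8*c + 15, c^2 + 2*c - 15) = c + 5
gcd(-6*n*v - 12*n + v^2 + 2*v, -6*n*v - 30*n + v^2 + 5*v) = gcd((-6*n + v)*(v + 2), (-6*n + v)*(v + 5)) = -6*n + v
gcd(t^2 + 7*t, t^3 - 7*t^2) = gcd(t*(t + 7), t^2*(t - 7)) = t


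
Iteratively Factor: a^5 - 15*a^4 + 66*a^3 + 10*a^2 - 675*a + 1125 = (a - 5)*(a^4 - 10*a^3 + 16*a^2 + 90*a - 225) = (a - 5)*(a - 3)*(a^3 - 7*a^2 - 5*a + 75) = (a - 5)^2*(a - 3)*(a^2 - 2*a - 15) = (a - 5)^3*(a - 3)*(a + 3)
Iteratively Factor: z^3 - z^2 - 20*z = (z - 5)*(z^2 + 4*z) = z*(z - 5)*(z + 4)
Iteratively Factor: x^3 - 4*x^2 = (x)*(x^2 - 4*x) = x*(x - 4)*(x)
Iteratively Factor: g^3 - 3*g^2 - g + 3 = (g + 1)*(g^2 - 4*g + 3) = (g - 1)*(g + 1)*(g - 3)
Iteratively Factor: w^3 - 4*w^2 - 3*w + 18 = (w + 2)*(w^2 - 6*w + 9) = (w - 3)*(w + 2)*(w - 3)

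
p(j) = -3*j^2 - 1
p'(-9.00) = 54.00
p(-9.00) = -244.00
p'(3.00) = -18.00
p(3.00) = -28.00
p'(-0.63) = 3.78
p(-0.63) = -2.19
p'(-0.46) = 2.76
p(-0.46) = -1.63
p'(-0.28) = 1.68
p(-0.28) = -1.24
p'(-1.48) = 8.88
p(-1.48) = -7.57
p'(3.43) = -20.58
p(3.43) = -36.29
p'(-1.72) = 10.32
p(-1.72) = -9.88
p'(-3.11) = 18.66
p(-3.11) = -30.02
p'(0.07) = -0.42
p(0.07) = -1.01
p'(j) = -6*j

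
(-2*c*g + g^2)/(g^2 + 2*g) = (-2*c + g)/(g + 2)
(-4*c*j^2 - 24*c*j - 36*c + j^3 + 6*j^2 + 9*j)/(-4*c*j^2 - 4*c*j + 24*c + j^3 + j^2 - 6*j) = (j + 3)/(j - 2)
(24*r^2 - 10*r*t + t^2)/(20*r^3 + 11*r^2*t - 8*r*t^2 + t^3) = (6*r - t)/(5*r^2 + 4*r*t - t^2)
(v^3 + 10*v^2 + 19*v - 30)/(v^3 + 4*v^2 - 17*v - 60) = (v^2 + 5*v - 6)/(v^2 - v - 12)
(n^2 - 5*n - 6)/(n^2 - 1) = (n - 6)/(n - 1)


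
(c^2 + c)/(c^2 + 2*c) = (c + 1)/(c + 2)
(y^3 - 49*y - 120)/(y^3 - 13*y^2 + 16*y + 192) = (y + 5)/(y - 8)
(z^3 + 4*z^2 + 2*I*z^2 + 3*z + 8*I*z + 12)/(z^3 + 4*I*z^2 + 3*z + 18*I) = (z^2 + z*(4 - I) - 4*I)/(z^2 + I*z + 6)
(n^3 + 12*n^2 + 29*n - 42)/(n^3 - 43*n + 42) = (n + 6)/(n - 6)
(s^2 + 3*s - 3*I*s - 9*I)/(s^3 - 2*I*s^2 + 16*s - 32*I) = (s^2 + 3*s*(1 - I) - 9*I)/(s^3 - 2*I*s^2 + 16*s - 32*I)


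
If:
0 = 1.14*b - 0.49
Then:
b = 0.43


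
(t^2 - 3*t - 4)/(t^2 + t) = (t - 4)/t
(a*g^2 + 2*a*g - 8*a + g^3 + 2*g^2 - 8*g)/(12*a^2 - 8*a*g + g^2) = (a*g^2 + 2*a*g - 8*a + g^3 + 2*g^2 - 8*g)/(12*a^2 - 8*a*g + g^2)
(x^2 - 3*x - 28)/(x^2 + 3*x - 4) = (x - 7)/(x - 1)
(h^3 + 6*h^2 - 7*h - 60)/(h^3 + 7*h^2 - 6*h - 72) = (h + 5)/(h + 6)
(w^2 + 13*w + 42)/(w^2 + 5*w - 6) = (w + 7)/(w - 1)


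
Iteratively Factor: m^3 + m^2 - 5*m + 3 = (m + 3)*(m^2 - 2*m + 1) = (m - 1)*(m + 3)*(m - 1)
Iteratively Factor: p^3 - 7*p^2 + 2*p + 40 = (p + 2)*(p^2 - 9*p + 20) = (p - 5)*(p + 2)*(p - 4)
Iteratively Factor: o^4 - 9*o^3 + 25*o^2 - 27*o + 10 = (o - 5)*(o^3 - 4*o^2 + 5*o - 2) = (o - 5)*(o - 1)*(o^2 - 3*o + 2) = (o - 5)*(o - 2)*(o - 1)*(o - 1)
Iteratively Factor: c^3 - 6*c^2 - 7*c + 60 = (c + 3)*(c^2 - 9*c + 20) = (c - 5)*(c + 3)*(c - 4)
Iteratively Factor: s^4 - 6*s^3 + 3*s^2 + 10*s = (s + 1)*(s^3 - 7*s^2 + 10*s) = (s - 5)*(s + 1)*(s^2 - 2*s) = s*(s - 5)*(s + 1)*(s - 2)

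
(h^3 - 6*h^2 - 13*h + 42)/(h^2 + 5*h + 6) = (h^2 - 9*h + 14)/(h + 2)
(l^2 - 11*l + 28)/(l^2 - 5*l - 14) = (l - 4)/(l + 2)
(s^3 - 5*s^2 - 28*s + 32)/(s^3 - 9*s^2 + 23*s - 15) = (s^2 - 4*s - 32)/(s^2 - 8*s + 15)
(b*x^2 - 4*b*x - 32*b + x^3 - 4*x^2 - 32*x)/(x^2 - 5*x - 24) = (b*x + 4*b + x^2 + 4*x)/(x + 3)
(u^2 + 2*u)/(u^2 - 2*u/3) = 3*(u + 2)/(3*u - 2)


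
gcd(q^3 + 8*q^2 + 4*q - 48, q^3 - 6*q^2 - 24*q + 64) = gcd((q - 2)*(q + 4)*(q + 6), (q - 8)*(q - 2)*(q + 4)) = q^2 + 2*q - 8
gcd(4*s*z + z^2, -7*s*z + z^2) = z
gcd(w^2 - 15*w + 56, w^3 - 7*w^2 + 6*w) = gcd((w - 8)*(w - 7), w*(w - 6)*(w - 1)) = 1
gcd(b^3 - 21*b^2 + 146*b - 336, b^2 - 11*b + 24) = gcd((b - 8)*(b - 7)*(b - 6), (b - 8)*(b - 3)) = b - 8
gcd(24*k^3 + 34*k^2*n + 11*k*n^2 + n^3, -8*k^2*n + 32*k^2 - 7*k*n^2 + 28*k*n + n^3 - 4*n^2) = k + n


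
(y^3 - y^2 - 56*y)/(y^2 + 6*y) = (y^2 - y - 56)/(y + 6)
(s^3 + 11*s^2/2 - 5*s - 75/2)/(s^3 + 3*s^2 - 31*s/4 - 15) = 2*(s^2 + 8*s + 15)/(2*s^2 + 11*s + 12)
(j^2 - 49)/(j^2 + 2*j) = (j^2 - 49)/(j*(j + 2))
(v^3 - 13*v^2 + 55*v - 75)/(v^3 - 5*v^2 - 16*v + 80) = (v^2 - 8*v + 15)/(v^2 - 16)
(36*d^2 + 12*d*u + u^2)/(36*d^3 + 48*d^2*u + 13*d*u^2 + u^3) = 1/(d + u)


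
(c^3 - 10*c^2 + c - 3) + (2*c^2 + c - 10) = c^3 - 8*c^2 + 2*c - 13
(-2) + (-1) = -3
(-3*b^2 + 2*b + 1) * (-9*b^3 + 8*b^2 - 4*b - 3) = 27*b^5 - 42*b^4 + 19*b^3 + 9*b^2 - 10*b - 3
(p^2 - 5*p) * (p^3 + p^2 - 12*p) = p^5 - 4*p^4 - 17*p^3 + 60*p^2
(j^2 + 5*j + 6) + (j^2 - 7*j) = 2*j^2 - 2*j + 6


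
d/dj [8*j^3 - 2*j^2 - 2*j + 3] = 24*j^2 - 4*j - 2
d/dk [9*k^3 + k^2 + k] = 27*k^2 + 2*k + 1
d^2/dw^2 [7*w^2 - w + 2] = 14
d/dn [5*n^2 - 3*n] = 10*n - 3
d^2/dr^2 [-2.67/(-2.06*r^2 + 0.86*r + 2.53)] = (22.660824*r^2 - 9.460344*r - 2.67*(4.12*r - 0.86)*(8.24*r - 1.72) - 27.831012)/(-2.06*r^2 + 0.86*r + 2.53)^3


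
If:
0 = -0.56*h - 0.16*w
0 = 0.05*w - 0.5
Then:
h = -2.86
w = 10.00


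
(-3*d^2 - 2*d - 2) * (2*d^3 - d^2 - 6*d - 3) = -6*d^5 - d^4 + 16*d^3 + 23*d^2 + 18*d + 6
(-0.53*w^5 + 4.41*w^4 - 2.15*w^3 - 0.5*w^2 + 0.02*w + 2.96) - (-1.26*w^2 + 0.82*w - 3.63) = -0.53*w^5 + 4.41*w^4 - 2.15*w^3 + 0.76*w^2 - 0.8*w + 6.59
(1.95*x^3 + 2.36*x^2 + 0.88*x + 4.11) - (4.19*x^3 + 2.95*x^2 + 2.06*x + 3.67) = -2.24*x^3 - 0.59*x^2 - 1.18*x + 0.44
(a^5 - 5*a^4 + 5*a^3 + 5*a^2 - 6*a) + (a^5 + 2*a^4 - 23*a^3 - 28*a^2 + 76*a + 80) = 2*a^5 - 3*a^4 - 18*a^3 - 23*a^2 + 70*a + 80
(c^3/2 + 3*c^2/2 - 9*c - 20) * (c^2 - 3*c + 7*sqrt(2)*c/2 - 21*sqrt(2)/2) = c^5/2 + 7*sqrt(2)*c^4/4 - 27*c^3/2 - 189*sqrt(2)*c^2/4 + 7*c^2 + 49*sqrt(2)*c/2 + 60*c + 210*sqrt(2)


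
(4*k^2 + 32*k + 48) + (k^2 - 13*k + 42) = 5*k^2 + 19*k + 90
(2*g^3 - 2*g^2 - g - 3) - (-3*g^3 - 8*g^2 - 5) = 5*g^3 + 6*g^2 - g + 2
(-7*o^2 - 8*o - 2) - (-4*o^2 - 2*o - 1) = -3*o^2 - 6*o - 1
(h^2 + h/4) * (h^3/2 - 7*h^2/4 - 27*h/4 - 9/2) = h^5/2 - 13*h^4/8 - 115*h^3/16 - 99*h^2/16 - 9*h/8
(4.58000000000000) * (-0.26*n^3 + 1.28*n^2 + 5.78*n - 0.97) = -1.1908*n^3 + 5.8624*n^2 + 26.4724*n - 4.4426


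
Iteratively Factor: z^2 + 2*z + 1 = (z + 1)*(z + 1)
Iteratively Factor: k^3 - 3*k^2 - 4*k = (k)*(k^2 - 3*k - 4) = k*(k + 1)*(k - 4)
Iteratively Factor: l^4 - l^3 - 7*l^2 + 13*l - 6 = (l - 2)*(l^3 + l^2 - 5*l + 3) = (l - 2)*(l + 3)*(l^2 - 2*l + 1) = (l - 2)*(l - 1)*(l + 3)*(l - 1)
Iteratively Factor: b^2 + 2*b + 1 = (b + 1)*(b + 1)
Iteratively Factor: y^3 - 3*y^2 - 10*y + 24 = (y - 4)*(y^2 + y - 6) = (y - 4)*(y - 2)*(y + 3)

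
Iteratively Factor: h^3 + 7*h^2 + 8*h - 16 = (h - 1)*(h^2 + 8*h + 16) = (h - 1)*(h + 4)*(h + 4)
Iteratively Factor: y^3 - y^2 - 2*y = (y + 1)*(y^2 - 2*y) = (y - 2)*(y + 1)*(y)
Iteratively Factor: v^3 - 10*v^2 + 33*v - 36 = (v - 4)*(v^2 - 6*v + 9) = (v - 4)*(v - 3)*(v - 3)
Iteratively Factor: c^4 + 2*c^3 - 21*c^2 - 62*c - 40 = (c + 4)*(c^3 - 2*c^2 - 13*c - 10) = (c + 1)*(c + 4)*(c^2 - 3*c - 10) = (c - 5)*(c + 1)*(c + 4)*(c + 2)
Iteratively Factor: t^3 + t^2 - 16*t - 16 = (t - 4)*(t^2 + 5*t + 4) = (t - 4)*(t + 1)*(t + 4)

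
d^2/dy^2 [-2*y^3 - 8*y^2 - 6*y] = -12*y - 16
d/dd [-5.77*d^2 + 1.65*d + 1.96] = 1.65 - 11.54*d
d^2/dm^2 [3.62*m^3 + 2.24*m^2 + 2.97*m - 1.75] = 21.72*m + 4.48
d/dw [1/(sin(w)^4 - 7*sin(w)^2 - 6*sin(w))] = 2*(-2*sin(w)^3 + 7*sin(w) + 3)*cos(w)/((-sin(w)^3 + 7*sin(w) + 6)^2*sin(w)^2)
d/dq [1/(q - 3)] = -1/(q - 3)^2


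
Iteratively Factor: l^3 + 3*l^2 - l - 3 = (l - 1)*(l^2 + 4*l + 3) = (l - 1)*(l + 3)*(l + 1)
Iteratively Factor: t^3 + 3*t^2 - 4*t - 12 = (t + 2)*(t^2 + t - 6) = (t + 2)*(t + 3)*(t - 2)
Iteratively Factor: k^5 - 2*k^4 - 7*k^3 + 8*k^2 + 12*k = (k + 2)*(k^4 - 4*k^3 + k^2 + 6*k) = (k + 1)*(k + 2)*(k^3 - 5*k^2 + 6*k) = k*(k + 1)*(k + 2)*(k^2 - 5*k + 6) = k*(k - 2)*(k + 1)*(k + 2)*(k - 3)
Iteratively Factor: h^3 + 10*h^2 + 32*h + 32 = (h + 2)*(h^2 + 8*h + 16) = (h + 2)*(h + 4)*(h + 4)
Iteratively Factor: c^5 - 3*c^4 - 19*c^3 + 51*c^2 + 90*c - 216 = (c - 2)*(c^4 - c^3 - 21*c^2 + 9*c + 108) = (c - 3)*(c - 2)*(c^3 + 2*c^2 - 15*c - 36) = (c - 4)*(c - 3)*(c - 2)*(c^2 + 6*c + 9) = (c - 4)*(c - 3)*(c - 2)*(c + 3)*(c + 3)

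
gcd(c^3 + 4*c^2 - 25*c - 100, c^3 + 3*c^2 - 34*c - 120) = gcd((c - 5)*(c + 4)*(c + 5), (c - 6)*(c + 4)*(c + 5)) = c^2 + 9*c + 20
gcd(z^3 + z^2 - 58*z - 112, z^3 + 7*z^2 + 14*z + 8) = z + 2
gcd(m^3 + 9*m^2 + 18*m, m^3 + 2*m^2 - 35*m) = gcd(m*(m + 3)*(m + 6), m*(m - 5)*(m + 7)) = m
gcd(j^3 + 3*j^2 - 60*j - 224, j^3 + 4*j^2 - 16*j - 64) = j + 4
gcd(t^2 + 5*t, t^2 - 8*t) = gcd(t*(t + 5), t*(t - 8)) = t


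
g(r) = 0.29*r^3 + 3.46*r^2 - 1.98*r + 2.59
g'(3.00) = 26.61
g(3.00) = 35.62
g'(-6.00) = -12.18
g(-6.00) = 76.39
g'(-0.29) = -3.91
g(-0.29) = 3.45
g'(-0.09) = -2.60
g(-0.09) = 2.80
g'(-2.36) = -13.47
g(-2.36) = 22.72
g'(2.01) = 15.44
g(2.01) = 14.94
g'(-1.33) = -9.64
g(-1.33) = 10.66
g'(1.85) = 13.80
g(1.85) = 12.61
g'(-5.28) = -14.26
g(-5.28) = 66.82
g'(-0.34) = -4.23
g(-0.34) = 3.65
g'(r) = 0.87*r^2 + 6.92*r - 1.98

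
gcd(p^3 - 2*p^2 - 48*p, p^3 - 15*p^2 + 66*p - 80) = p - 8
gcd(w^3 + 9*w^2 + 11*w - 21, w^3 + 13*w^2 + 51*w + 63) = w^2 + 10*w + 21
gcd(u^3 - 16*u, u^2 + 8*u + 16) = u + 4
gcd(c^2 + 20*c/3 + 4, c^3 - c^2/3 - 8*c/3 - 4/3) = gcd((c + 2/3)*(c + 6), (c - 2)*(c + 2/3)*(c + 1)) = c + 2/3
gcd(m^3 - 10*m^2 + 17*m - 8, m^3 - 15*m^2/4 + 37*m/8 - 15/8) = m - 1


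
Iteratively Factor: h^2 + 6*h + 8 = (h + 2)*(h + 4)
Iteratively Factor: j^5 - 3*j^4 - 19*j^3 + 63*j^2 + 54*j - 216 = (j + 4)*(j^4 - 7*j^3 + 9*j^2 + 27*j - 54) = (j - 3)*(j + 4)*(j^3 - 4*j^2 - 3*j + 18) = (j - 3)*(j + 2)*(j + 4)*(j^2 - 6*j + 9) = (j - 3)^2*(j + 2)*(j + 4)*(j - 3)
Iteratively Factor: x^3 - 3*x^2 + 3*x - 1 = (x - 1)*(x^2 - 2*x + 1) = (x - 1)^2*(x - 1)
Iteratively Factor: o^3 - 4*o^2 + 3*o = (o - 1)*(o^2 - 3*o) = (o - 3)*(o - 1)*(o)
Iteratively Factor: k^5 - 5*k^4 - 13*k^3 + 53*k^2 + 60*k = (k - 4)*(k^4 - k^3 - 17*k^2 - 15*k) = (k - 4)*(k + 1)*(k^3 - 2*k^2 - 15*k) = (k - 4)*(k + 1)*(k + 3)*(k^2 - 5*k) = (k - 5)*(k - 4)*(k + 1)*(k + 3)*(k)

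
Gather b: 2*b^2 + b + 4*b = 2*b^2 + 5*b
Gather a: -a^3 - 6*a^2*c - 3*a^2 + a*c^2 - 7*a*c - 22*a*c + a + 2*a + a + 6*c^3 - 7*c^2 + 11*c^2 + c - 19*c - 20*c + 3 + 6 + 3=-a^3 + a^2*(-6*c - 3) + a*(c^2 - 29*c + 4) + 6*c^3 + 4*c^2 - 38*c + 12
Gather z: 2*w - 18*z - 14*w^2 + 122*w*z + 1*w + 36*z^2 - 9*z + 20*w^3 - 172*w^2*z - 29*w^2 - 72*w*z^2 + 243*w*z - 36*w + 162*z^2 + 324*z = 20*w^3 - 43*w^2 - 33*w + z^2*(198 - 72*w) + z*(-172*w^2 + 365*w + 297)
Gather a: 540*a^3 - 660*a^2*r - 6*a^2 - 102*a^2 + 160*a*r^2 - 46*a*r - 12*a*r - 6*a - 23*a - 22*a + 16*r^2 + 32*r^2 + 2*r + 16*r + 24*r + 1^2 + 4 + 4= 540*a^3 + a^2*(-660*r - 108) + a*(160*r^2 - 58*r - 51) + 48*r^2 + 42*r + 9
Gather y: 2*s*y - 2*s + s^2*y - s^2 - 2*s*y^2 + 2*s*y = -s^2 - 2*s*y^2 - 2*s + y*(s^2 + 4*s)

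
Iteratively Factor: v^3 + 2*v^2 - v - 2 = (v - 1)*(v^2 + 3*v + 2) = (v - 1)*(v + 2)*(v + 1)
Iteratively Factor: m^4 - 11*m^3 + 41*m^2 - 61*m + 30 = (m - 2)*(m^3 - 9*m^2 + 23*m - 15) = (m - 5)*(m - 2)*(m^2 - 4*m + 3) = (m - 5)*(m - 2)*(m - 1)*(m - 3)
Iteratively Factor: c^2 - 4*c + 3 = (c - 3)*(c - 1)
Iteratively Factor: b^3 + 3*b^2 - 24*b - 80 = (b + 4)*(b^2 - b - 20) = (b - 5)*(b + 4)*(b + 4)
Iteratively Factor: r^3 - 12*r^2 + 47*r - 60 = (r - 3)*(r^2 - 9*r + 20) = (r - 4)*(r - 3)*(r - 5)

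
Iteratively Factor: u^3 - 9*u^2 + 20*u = (u)*(u^2 - 9*u + 20) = u*(u - 5)*(u - 4)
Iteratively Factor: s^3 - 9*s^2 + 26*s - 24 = (s - 3)*(s^2 - 6*s + 8) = (s - 3)*(s - 2)*(s - 4)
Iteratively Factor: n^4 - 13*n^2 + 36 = (n + 3)*(n^3 - 3*n^2 - 4*n + 12) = (n - 3)*(n + 3)*(n^2 - 4) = (n - 3)*(n - 2)*(n + 3)*(n + 2)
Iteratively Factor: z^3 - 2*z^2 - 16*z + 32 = (z - 4)*(z^2 + 2*z - 8) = (z - 4)*(z - 2)*(z + 4)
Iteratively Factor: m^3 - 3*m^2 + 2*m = (m - 1)*(m^2 - 2*m) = (m - 2)*(m - 1)*(m)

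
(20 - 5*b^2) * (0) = 0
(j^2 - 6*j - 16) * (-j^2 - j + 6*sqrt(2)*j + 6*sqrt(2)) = -j^4 + 5*j^3 + 6*sqrt(2)*j^3 - 30*sqrt(2)*j^2 + 22*j^2 - 132*sqrt(2)*j + 16*j - 96*sqrt(2)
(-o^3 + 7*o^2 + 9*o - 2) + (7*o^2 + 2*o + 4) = -o^3 + 14*o^2 + 11*o + 2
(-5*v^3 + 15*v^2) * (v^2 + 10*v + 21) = -5*v^5 - 35*v^4 + 45*v^3 + 315*v^2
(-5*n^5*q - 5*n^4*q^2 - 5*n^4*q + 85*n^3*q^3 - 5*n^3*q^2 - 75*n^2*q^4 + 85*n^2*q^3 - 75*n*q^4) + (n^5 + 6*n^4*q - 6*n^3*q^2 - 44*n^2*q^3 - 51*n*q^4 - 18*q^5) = -5*n^5*q + n^5 - 5*n^4*q^2 + n^4*q + 85*n^3*q^3 - 11*n^3*q^2 - 75*n^2*q^4 + 41*n^2*q^3 - 126*n*q^4 - 18*q^5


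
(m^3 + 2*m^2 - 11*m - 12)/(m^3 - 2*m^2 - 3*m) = (m + 4)/m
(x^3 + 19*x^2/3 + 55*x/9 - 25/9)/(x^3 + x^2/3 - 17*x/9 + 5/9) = (x + 5)/(x - 1)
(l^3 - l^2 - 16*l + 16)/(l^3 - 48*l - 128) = (l^2 - 5*l + 4)/(l^2 - 4*l - 32)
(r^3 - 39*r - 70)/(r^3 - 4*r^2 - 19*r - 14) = (r + 5)/(r + 1)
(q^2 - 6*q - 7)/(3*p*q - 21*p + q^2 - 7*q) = (q + 1)/(3*p + q)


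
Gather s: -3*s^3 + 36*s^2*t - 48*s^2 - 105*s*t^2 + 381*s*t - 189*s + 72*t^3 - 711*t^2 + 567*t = -3*s^3 + s^2*(36*t - 48) + s*(-105*t^2 + 381*t - 189) + 72*t^3 - 711*t^2 + 567*t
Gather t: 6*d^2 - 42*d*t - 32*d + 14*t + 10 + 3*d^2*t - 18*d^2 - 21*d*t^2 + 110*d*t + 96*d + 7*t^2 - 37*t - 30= -12*d^2 + 64*d + t^2*(7 - 21*d) + t*(3*d^2 + 68*d - 23) - 20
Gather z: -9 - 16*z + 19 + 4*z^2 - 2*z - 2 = 4*z^2 - 18*z + 8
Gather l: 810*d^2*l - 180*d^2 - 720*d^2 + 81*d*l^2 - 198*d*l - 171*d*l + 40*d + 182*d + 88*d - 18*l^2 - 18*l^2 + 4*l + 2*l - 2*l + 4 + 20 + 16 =-900*d^2 + 310*d + l^2*(81*d - 36) + l*(810*d^2 - 369*d + 4) + 40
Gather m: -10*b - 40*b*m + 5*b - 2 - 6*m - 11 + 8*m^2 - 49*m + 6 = -5*b + 8*m^2 + m*(-40*b - 55) - 7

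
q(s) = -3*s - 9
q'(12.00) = -3.00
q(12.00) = -45.00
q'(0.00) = -3.00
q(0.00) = -9.00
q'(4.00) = -3.00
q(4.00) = -21.00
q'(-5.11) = -3.00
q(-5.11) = 6.33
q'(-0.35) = -3.00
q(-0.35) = -7.95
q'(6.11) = -3.00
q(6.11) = -27.33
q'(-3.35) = -3.00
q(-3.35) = 1.05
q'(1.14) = -3.00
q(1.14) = -12.42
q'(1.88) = -3.00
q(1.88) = -14.64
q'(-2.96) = -3.00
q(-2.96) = -0.12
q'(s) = -3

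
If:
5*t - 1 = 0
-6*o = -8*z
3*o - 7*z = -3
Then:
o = 4/3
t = 1/5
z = 1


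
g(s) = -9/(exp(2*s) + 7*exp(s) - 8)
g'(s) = -9*(-2*exp(2*s) - 7*exp(s))/(exp(2*s) + 7*exp(s) - 8)^2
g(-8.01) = 1.13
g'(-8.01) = 0.00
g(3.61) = -0.01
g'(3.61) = 0.01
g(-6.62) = 1.13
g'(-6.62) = 0.00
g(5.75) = -0.00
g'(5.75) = 0.00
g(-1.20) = 1.55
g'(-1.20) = 0.61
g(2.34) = -0.05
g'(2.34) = 0.09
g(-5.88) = 1.13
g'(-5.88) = 0.00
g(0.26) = -3.26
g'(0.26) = 14.69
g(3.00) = -0.02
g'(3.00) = 0.03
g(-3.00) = 1.18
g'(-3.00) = 0.05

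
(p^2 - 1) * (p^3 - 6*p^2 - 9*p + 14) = p^5 - 6*p^4 - 10*p^3 + 20*p^2 + 9*p - 14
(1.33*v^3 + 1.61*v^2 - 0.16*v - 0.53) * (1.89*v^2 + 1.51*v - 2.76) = 2.5137*v^5 + 5.0512*v^4 - 1.5421*v^3 - 5.6869*v^2 - 0.3587*v + 1.4628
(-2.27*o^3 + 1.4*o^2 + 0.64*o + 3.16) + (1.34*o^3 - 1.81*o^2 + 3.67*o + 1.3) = -0.93*o^3 - 0.41*o^2 + 4.31*o + 4.46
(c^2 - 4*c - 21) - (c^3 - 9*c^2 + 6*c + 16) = -c^3 + 10*c^2 - 10*c - 37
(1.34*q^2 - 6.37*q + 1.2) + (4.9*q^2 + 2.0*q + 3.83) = 6.24*q^2 - 4.37*q + 5.03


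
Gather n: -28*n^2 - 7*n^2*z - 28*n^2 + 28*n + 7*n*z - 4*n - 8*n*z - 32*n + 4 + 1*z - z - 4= n^2*(-7*z - 56) + n*(-z - 8)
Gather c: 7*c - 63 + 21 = 7*c - 42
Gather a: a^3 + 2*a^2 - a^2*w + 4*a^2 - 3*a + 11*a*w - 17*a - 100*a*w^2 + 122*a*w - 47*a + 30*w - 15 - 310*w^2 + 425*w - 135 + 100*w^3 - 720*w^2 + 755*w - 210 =a^3 + a^2*(6 - w) + a*(-100*w^2 + 133*w - 67) + 100*w^3 - 1030*w^2 + 1210*w - 360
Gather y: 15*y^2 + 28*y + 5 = 15*y^2 + 28*y + 5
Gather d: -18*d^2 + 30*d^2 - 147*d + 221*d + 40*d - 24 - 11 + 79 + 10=12*d^2 + 114*d + 54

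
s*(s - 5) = s^2 - 5*s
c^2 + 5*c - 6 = (c - 1)*(c + 6)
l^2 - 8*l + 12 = (l - 6)*(l - 2)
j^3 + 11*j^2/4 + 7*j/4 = j*(j + 1)*(j + 7/4)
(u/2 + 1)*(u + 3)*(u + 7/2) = u^3/2 + 17*u^2/4 + 47*u/4 + 21/2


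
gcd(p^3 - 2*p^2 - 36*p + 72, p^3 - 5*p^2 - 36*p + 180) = p^2 - 36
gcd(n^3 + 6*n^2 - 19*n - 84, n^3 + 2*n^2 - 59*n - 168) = n^2 + 10*n + 21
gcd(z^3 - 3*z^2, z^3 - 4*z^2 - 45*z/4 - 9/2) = 1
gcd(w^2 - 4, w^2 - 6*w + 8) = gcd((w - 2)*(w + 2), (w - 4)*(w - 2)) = w - 2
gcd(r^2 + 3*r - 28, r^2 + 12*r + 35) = r + 7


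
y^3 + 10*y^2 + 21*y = y*(y + 3)*(y + 7)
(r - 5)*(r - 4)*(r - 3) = r^3 - 12*r^2 + 47*r - 60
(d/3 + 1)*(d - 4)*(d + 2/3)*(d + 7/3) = d^4/3 + 2*d^3/3 - 121*d^2/27 - 338*d/27 - 56/9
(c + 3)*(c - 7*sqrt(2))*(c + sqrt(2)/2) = c^3 - 13*sqrt(2)*c^2/2 + 3*c^2 - 39*sqrt(2)*c/2 - 7*c - 21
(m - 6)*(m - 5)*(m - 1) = m^3 - 12*m^2 + 41*m - 30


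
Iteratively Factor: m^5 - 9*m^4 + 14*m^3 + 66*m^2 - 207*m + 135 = (m - 3)*(m^4 - 6*m^3 - 4*m^2 + 54*m - 45) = (m - 3)*(m + 3)*(m^3 - 9*m^2 + 23*m - 15) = (m - 3)*(m - 1)*(m + 3)*(m^2 - 8*m + 15) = (m - 3)^2*(m - 1)*(m + 3)*(m - 5)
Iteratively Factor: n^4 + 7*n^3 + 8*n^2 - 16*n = (n)*(n^3 + 7*n^2 + 8*n - 16) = n*(n + 4)*(n^2 + 3*n - 4) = n*(n + 4)^2*(n - 1)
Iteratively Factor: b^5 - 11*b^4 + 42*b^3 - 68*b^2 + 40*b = (b - 5)*(b^4 - 6*b^3 + 12*b^2 - 8*b) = (b - 5)*(b - 2)*(b^3 - 4*b^2 + 4*b) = (b - 5)*(b - 2)^2*(b^2 - 2*b) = b*(b - 5)*(b - 2)^2*(b - 2)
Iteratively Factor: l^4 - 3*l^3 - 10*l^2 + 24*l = (l)*(l^3 - 3*l^2 - 10*l + 24) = l*(l + 3)*(l^2 - 6*l + 8) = l*(l - 4)*(l + 3)*(l - 2)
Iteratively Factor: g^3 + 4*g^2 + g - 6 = (g + 3)*(g^2 + g - 2) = (g + 2)*(g + 3)*(g - 1)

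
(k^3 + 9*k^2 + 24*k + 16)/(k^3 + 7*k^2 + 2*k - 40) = (k^2 + 5*k + 4)/(k^2 + 3*k - 10)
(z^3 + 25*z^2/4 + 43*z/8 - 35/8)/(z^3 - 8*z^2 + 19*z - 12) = (8*z^3 + 50*z^2 + 43*z - 35)/(8*(z^3 - 8*z^2 + 19*z - 12))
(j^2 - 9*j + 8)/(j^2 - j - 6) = (-j^2 + 9*j - 8)/(-j^2 + j + 6)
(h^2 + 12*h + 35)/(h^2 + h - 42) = (h + 5)/(h - 6)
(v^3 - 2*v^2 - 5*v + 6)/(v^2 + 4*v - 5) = (v^2 - v - 6)/(v + 5)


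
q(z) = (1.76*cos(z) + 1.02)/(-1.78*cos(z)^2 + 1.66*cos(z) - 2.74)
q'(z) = (-3.56*sin(z)*cos(z) + 1.66*sin(z))*(1.76*cos(z) + 1.02)/(-1.78*cos(z)^2 + 1.66*cos(z) - 2.74)^2 - 1.76*sin(z)/(-1.78*cos(z)^2 + 1.66*cos(z) - 2.74)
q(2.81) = 0.11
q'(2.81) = 0.07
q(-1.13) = -0.75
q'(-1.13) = -0.72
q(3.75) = 0.08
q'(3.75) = -0.15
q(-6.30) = -0.97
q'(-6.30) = 0.00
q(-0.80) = -0.92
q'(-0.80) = -0.30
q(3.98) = 0.03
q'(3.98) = -0.26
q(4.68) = -0.34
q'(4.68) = -0.85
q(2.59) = 0.09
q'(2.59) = 0.13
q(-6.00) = -0.97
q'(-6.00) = 0.01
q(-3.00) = 0.12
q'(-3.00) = -0.03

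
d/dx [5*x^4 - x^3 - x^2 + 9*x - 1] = 20*x^3 - 3*x^2 - 2*x + 9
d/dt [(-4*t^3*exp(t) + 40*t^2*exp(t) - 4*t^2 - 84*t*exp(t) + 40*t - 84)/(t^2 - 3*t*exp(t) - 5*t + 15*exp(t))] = 4*((t^2 - 3*t*exp(t) - 5*t + 15*exp(t))*(-t^3*exp(t) + 7*t^2*exp(t) - t*exp(t) - 2*t - 21*exp(t) + 10) - (3*t*exp(t) - 2*t - 12*exp(t) + 5)*(t^3*exp(t) - 10*t^2*exp(t) + t^2 + 21*t*exp(t) - 10*t + 21))/(t^2 - 3*t*exp(t) - 5*t + 15*exp(t))^2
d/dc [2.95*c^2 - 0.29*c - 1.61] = 5.9*c - 0.29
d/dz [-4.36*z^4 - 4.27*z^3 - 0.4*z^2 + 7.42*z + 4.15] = -17.44*z^3 - 12.81*z^2 - 0.8*z + 7.42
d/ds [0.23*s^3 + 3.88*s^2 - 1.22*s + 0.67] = 0.69*s^2 + 7.76*s - 1.22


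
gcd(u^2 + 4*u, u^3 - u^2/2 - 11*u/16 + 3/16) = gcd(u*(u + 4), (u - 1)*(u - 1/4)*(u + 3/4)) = 1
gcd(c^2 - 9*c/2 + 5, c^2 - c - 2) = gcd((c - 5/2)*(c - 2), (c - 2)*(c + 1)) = c - 2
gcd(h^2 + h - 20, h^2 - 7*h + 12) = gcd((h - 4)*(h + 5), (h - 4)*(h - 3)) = h - 4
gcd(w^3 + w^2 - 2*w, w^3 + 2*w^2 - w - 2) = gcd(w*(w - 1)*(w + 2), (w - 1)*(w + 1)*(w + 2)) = w^2 + w - 2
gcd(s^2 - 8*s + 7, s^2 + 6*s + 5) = 1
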